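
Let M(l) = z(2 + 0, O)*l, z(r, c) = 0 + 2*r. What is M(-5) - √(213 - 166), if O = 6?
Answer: -20 - √47 ≈ -26.856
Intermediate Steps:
z(r, c) = 2*r
M(l) = 4*l (M(l) = (2*(2 + 0))*l = (2*2)*l = 4*l)
M(-5) - √(213 - 166) = 4*(-5) - √(213 - 166) = -20 - √47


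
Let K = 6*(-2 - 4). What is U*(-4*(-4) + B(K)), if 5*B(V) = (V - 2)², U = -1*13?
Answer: -19812/5 ≈ -3962.4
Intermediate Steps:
U = -13
K = -36 (K = 6*(-6) = -36)
B(V) = (-2 + V)²/5 (B(V) = (V - 2)²/5 = (-2 + V)²/5)
U*(-4*(-4) + B(K)) = -13*(-4*(-4) + (-2 - 36)²/5) = -13*(16 + (⅕)*(-38)²) = -13*(16 + (⅕)*1444) = -13*(16 + 1444/5) = -13*1524/5 = -19812/5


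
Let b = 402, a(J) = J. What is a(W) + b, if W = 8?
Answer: 410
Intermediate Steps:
a(W) + b = 8 + 402 = 410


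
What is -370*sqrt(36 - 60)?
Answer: -740*I*sqrt(6) ≈ -1812.6*I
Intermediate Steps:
-370*sqrt(36 - 60) = -740*I*sqrt(6)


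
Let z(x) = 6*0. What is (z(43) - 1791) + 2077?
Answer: 286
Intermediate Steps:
z(x) = 0
(z(43) - 1791) + 2077 = (0 - 1791) + 2077 = -1791 + 2077 = 286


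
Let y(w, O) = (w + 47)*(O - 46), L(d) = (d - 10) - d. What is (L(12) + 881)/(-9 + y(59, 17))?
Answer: -871/3083 ≈ -0.28252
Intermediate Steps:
L(d) = -10 (L(d) = (-10 + d) - d = -10)
y(w, O) = (-46 + O)*(47 + w) (y(w, O) = (47 + w)*(-46 + O) = (-46 + O)*(47 + w))
(L(12) + 881)/(-9 + y(59, 17)) = (-10 + 881)/(-9 + (-2162 - 46*59 + 47*17 + 17*59)) = 871/(-9 + (-2162 - 2714 + 799 + 1003)) = 871/(-9 - 3074) = 871/(-3083) = 871*(-1/3083) = -871/3083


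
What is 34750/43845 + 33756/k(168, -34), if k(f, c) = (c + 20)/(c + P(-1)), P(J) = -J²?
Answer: 740022860/8769 ≈ 84391.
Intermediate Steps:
k(f, c) = (20 + c)/(-1 + c) (k(f, c) = (c + 20)/(c - 1*(-1)²) = (20 + c)/(c - 1*1) = (20 + c)/(c - 1) = (20 + c)/(-1 + c))
34750/43845 + 33756/k(168, -34) = 34750/43845 + 33756/(((20 - 34)/(-1 - 34))) = 34750*(1/43845) + 33756/((-14/(-35))) = 6950/8769 + 33756/((-1/35*(-14))) = 6950/8769 + 33756/(⅖) = 6950/8769 + 33756*(5/2) = 6950/8769 + 84390 = 740022860/8769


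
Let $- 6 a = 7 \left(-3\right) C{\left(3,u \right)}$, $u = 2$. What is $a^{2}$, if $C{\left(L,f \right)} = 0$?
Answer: $0$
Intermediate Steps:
$a = 0$ ($a = - \frac{7 \left(-3\right) 0}{6} = - \frac{\left(-21\right) 0}{6} = \left(- \frac{1}{6}\right) 0 = 0$)
$a^{2} = 0^{2} = 0$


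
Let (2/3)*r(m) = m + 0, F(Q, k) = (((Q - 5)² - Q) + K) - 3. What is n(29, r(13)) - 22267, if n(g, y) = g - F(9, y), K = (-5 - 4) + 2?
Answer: -22235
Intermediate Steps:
K = -7 (K = -9 + 2 = -7)
F(Q, k) = -10 + (-5 + Q)² - Q (F(Q, k) = (((Q - 5)² - Q) - 7) - 3 = (((-5 + Q)² - Q) - 7) - 3 = (-7 + (-5 + Q)² - Q) - 3 = -10 + (-5 + Q)² - Q)
r(m) = 3*m/2 (r(m) = 3*(m + 0)/2 = 3*m/2)
n(g, y) = 3 + g (n(g, y) = g - (-10 + (-5 + 9)² - 1*9) = g - (-10 + 4² - 9) = g - (-10 + 16 - 9) = g - 1*(-3) = g + 3 = 3 + g)
n(29, r(13)) - 22267 = (3 + 29) - 22267 = 32 - 22267 = -22235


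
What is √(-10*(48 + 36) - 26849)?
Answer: I*√27689 ≈ 166.4*I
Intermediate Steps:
√(-10*(48 + 36) - 26849) = √(-10*84 - 26849) = √(-840 - 26849) = √(-27689) = I*√27689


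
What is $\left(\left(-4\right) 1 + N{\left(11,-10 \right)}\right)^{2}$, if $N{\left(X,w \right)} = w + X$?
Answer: $9$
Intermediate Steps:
$N{\left(X,w \right)} = X + w$
$\left(\left(-4\right) 1 + N{\left(11,-10 \right)}\right)^{2} = \left(\left(-4\right) 1 + \left(11 - 10\right)\right)^{2} = \left(-4 + 1\right)^{2} = \left(-3\right)^{2} = 9$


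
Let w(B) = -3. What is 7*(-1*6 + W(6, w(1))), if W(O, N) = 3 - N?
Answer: 0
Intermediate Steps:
7*(-1*6 + W(6, w(1))) = 7*(-1*6 + (3 - 1*(-3))) = 7*(-6 + (3 + 3)) = 7*(-6 + 6) = 7*0 = 0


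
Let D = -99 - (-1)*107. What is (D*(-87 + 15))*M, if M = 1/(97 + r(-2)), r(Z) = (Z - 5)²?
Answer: -288/73 ≈ -3.9452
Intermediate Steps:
r(Z) = (-5 + Z)²
D = 8 (D = -99 - 1*(-107) = -99 + 107 = 8)
M = 1/146 (M = 1/(97 + (-5 - 2)²) = 1/(97 + (-7)²) = 1/(97 + 49) = 1/146 ≈ 0.0068493)
(D*(-87 + 15))*M = (8*(-87 + 15))*(1/146) = (8*(-72))*(1/146) = -576*1/146 = -288/73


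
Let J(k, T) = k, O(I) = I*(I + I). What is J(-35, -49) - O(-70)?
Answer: -9835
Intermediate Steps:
O(I) = 2*I² (O(I) = I*(2*I) = 2*I²)
J(-35, -49) - O(-70) = -35 - 2*(-70)² = -35 - 2*4900 = -35 - 1*9800 = -35 - 9800 = -9835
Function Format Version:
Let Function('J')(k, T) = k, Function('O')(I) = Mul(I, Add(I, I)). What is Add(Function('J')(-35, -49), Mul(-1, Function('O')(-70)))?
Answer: -9835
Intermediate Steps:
Function('O')(I) = Mul(2, Pow(I, 2)) (Function('O')(I) = Mul(I, Mul(2, I)) = Mul(2, Pow(I, 2)))
Add(Function('J')(-35, -49), Mul(-1, Function('O')(-70))) = Add(-35, Mul(-1, Mul(2, Pow(-70, 2)))) = Add(-35, Mul(-1, Mul(2, 4900))) = Add(-35, Mul(-1, 9800)) = Add(-35, -9800) = -9835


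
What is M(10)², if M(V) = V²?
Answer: 10000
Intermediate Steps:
M(10)² = (10²)² = 100² = 10000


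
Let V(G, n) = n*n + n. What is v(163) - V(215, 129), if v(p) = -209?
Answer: -16979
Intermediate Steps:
V(G, n) = n + n² (V(G, n) = n² + n = n + n²)
v(163) - V(215, 129) = -209 - 129*(1 + 129) = -209 - 129*130 = -209 - 1*16770 = -209 - 16770 = -16979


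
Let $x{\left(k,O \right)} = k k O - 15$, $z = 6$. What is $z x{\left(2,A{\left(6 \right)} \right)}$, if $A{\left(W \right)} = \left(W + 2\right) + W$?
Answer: $246$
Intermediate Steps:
$A{\left(W \right)} = 2 + 2 W$ ($A{\left(W \right)} = \left(2 + W\right) + W = 2 + 2 W$)
$x{\left(k,O \right)} = -15 + O k^{2}$ ($x{\left(k,O \right)} = k^{2} O - 15 = O k^{2} - 15 = -15 + O k^{2}$)
$z x{\left(2,A{\left(6 \right)} \right)} = 6 \left(-15 + \left(2 + 2 \cdot 6\right) 2^{2}\right) = 6 \left(-15 + \left(2 + 12\right) 4\right) = 6 \left(-15 + 14 \cdot 4\right) = 6 \left(-15 + 56\right) = 6 \cdot 41 = 246$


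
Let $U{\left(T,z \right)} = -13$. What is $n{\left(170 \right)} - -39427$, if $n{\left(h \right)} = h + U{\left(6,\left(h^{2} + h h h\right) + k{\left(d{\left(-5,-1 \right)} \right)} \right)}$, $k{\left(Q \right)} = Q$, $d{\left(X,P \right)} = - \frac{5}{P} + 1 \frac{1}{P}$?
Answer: $39584$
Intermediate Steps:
$d{\left(X,P \right)} = - \frac{4}{P}$ ($d{\left(X,P \right)} = - \frac{5}{P} + \frac{1}{P} = - \frac{4}{P}$)
$n{\left(h \right)} = -13 + h$ ($n{\left(h \right)} = h - 13 = -13 + h$)
$n{\left(170 \right)} - -39427 = \left(-13 + 170\right) - -39427 = 157 + 39427 = 39584$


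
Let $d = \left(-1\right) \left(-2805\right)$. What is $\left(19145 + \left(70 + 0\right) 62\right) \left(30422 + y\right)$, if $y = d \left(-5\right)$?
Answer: $385083545$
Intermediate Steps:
$d = 2805$
$y = -14025$ ($y = 2805 \left(-5\right) = -14025$)
$\left(19145 + \left(70 + 0\right) 62\right) \left(30422 + y\right) = \left(19145 + \left(70 + 0\right) 62\right) \left(30422 - 14025\right) = \left(19145 + 70 \cdot 62\right) 16397 = \left(19145 + 4340\right) 16397 = 23485 \cdot 16397 = 385083545$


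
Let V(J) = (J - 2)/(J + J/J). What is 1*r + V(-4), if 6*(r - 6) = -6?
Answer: 7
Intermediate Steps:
r = 5 (r = 6 + (1/6)*(-6) = 6 - 1 = 5)
V(J) = (-2 + J)/(1 + J) (V(J) = (-2 + J)/(J + 1) = (-2 + J)/(1 + J))
1*r + V(-4) = 1*5 + (-2 - 4)/(1 - 4) = 5 - 6/(-3) = 5 - 1/3*(-6) = 5 + 2 = 7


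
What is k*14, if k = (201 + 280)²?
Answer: 3239054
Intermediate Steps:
k = 231361 (k = 481² = 231361)
k*14 = 231361*14 = 3239054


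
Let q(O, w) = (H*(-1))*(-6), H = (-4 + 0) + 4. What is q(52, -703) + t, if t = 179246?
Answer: 179246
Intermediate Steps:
H = 0 (H = -4 + 4 = 0)
q(O, w) = 0 (q(O, w) = (0*(-1))*(-6) = 0*(-6) = 0)
q(52, -703) + t = 0 + 179246 = 179246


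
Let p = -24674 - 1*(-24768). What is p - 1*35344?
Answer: -35250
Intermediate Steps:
p = 94 (p = -24674 + 24768 = 94)
p - 1*35344 = 94 - 1*35344 = 94 - 35344 = -35250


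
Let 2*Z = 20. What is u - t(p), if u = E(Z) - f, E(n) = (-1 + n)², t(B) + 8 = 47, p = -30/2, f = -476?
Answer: 518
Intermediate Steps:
Z = 10 (Z = (½)*20 = 10)
p = -15 (p = -30*½ = -15)
t(B) = 39 (t(B) = -8 + 47 = 39)
u = 557 (u = (-1 + 10)² - 1*(-476) = 9² + 476 = 81 + 476 = 557)
u - t(p) = 557 - 1*39 = 557 - 39 = 518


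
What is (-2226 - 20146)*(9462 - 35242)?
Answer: 576750160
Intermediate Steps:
(-2226 - 20146)*(9462 - 35242) = -22372*(-25780) = 576750160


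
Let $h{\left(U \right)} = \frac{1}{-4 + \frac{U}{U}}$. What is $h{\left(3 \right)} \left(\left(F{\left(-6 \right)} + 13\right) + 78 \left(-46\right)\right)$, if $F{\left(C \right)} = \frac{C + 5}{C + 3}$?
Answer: $\frac{10724}{9} \approx 1191.6$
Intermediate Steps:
$h{\left(U \right)} = - \frac{1}{3}$ ($h{\left(U \right)} = \frac{1}{-4 + 1} = \frac{1}{-3} = - \frac{1}{3}$)
$F{\left(C \right)} = \frac{5 + C}{3 + C}$
$h{\left(3 \right)} \left(\left(F{\left(-6 \right)} + 13\right) + 78 \left(-46\right)\right) = - \frac{\left(\frac{5 - 6}{3 - 6} + 13\right) + 78 \left(-46\right)}{3} = - \frac{\left(\frac{1}{-3} \left(-1\right) + 13\right) - 3588}{3} = - \frac{\left(\left(- \frac{1}{3}\right) \left(-1\right) + 13\right) - 3588}{3} = - \frac{\left(\frac{1}{3} + 13\right) - 3588}{3} = - \frac{\frac{40}{3} - 3588}{3} = \left(- \frac{1}{3}\right) \left(- \frac{10724}{3}\right) = \frac{10724}{9}$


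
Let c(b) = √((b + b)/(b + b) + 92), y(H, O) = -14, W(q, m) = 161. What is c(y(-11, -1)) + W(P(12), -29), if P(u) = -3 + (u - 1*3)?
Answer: 161 + √93 ≈ 170.64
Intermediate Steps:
P(u) = -6 + u (P(u) = -3 + (u - 3) = -3 + (-3 + u) = -6 + u)
c(b) = √93 (c(b) = √((2*b)/((2*b)) + 92) = √((2*b)*(1/(2*b)) + 92) = √(1 + 92) = √93)
c(y(-11, -1)) + W(P(12), -29) = √93 + 161 = 161 + √93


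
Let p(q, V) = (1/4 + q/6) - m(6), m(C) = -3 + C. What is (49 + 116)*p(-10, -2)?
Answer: -2915/4 ≈ -728.75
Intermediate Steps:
p(q, V) = -11/4 + q/6 (p(q, V) = (1/4 + q/6) - (-3 + 6) = (1*(1/4) + q*(1/6)) - 1*3 = (1/4 + q/6) - 3 = -11/4 + q/6)
(49 + 116)*p(-10, -2) = (49 + 116)*(-11/4 + (1/6)*(-10)) = 165*(-11/4 - 5/3) = 165*(-53/12) = -2915/4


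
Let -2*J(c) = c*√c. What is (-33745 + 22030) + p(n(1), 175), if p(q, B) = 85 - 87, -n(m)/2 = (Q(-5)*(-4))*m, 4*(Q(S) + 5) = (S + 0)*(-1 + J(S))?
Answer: -11717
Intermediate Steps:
J(c) = -c^(3/2)/2 (J(c) = -c*√c/2 = -c^(3/2)/2)
Q(S) = -5 + S*(-1 - S^(3/2)/2)/4 (Q(S) = -5 + ((S + 0)*(-1 - S^(3/2)/2))/4 = -5 + (S*(-1 - S^(3/2)/2))/4 = -5 + S*(-1 - S^(3/2)/2)/4)
n(m) = -2*m*(15 + 25*I*√5/2) (n(m) = -2*(-5 - ¼*(-5) - 25*I*√5/8)*(-4)*m = -2*(-5 + 5/4 - 25*I*√5/8)*(-4)*m = -2*(-15/4 - 25*I*√5/8)*(-4)*m = -2*(15 + 25*I*√5/2)*m = -2*m*(15 + 25*I*√5/2))
p(q, B) = -2
(-33745 + 22030) + p(n(1), 175) = (-33745 + 22030) - 2 = -11715 - 2 = -11717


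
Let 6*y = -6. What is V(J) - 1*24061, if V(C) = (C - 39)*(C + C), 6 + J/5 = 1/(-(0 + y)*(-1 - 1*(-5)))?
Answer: -161323/8 ≈ -20165.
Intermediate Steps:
y = -1 (y = (⅙)*(-6) = -1)
J = -115/4 (J = -30 + 5/((-(0 - 1)*(-1 - 1*(-5)))) = -30 + 5/((-(-1)*(-1 + 5))) = -30 + 5/((-(-1)*4)) = -30 + 5/((-1*(-4))) = -30 + 5/4 = -115/4 ≈ -28.750)
V(C) = 2*C*(-39 + C) (V(C) = (-39 + C)*(2*C) = 2*C*(-39 + C))
V(J) - 1*24061 = 2*(-115/4)*(-39 - 115/4) - 1*24061 = 2*(-115/4)*(-271/4) - 24061 = 31165/8 - 24061 = -161323/8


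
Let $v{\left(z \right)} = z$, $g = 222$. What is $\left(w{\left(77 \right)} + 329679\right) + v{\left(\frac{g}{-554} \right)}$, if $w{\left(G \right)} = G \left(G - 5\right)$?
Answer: $\frac{92856660}{277} \approx 3.3522 \cdot 10^{5}$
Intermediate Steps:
$w{\left(G \right)} = G \left(-5 + G\right)$
$\left(w{\left(77 \right)} + 329679\right) + v{\left(\frac{g}{-554} \right)} = \left(77 \left(-5 + 77\right) + 329679\right) + \frac{222}{-554} = \left(77 \cdot 72 + 329679\right) + 222 \left(- \frac{1}{554}\right) = \left(5544 + 329679\right) - \frac{111}{277} = 335223 - \frac{111}{277} = \frac{92856660}{277}$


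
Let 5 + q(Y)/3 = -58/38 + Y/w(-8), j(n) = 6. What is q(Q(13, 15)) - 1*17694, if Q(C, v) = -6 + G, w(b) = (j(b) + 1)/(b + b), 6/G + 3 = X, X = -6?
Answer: -2349826/133 ≈ -17668.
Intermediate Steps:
G = -2/3 (G = 6/(-3 - 6) = 6/(-9) = 6*(-1/9) = -2/3 ≈ -0.66667)
w(b) = 7/(2*b) (w(b) = (6 + 1)/(b + b) = 7/((2*b)) = 7*(1/(2*b)) = 7/(2*b))
Q(C, v) = -20/3 (Q(C, v) = -6 - 2/3 = -20/3)
q(Y) = -372/19 - 48*Y/7 (q(Y) = -15 + 3*(-58/38 + Y/(((7/2)/(-8)))) = -15 + 3*(-58*1/38 + Y/(((7/2)*(-1/8)))) = -15 + 3*(-29/19 + Y/(-7/16)) = -15 + 3*(-29/19 + Y*(-16/7)) = -15 + 3*(-29/19 - 16*Y/7) = -15 + (-87/19 - 48*Y/7) = -372/19 - 48*Y/7)
q(Q(13, 15)) - 1*17694 = (-372/19 - 48/7*(-20/3)) - 1*17694 = (-372/19 + 320/7) - 17694 = 3476/133 - 17694 = -2349826/133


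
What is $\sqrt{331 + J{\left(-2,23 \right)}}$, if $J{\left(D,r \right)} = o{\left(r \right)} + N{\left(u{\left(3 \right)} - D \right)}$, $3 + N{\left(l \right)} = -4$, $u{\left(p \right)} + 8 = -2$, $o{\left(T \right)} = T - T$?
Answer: $18$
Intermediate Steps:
$o{\left(T \right)} = 0$
$u{\left(p \right)} = -10$ ($u{\left(p \right)} = -8 - 2 = -10$)
$N{\left(l \right)} = -7$ ($N{\left(l \right)} = -3 - 4 = -7$)
$J{\left(D,r \right)} = -7$ ($J{\left(D,r \right)} = 0 - 7 = -7$)
$\sqrt{331 + J{\left(-2,23 \right)}} = \sqrt{331 - 7} = \sqrt{324} = 18$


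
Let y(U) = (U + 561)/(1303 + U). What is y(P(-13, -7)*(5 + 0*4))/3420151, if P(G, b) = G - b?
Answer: 531/4353852223 ≈ 1.2196e-7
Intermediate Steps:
y(U) = (561 + U)/(1303 + U)
y(P(-13, -7)*(5 + 0*4))/3420151 = ((561 + (-13 - 1*(-7))*(5 + 0*4))/(1303 + (-13 - 1*(-7))*(5 + 0*4)))/3420151 = ((561 + (-13 + 7)*(5 + 0))/(1303 + (-13 + 7)*(5 + 0)))*(1/3420151) = ((561 - 6*5)/(1303 - 6*5))*(1/3420151) = ((561 - 30)/(1303 - 30))*(1/3420151) = (531/1273)*(1/3420151) = 531/4353852223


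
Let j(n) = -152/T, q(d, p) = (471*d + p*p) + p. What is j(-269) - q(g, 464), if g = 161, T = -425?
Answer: -123926023/425 ≈ -2.9159e+5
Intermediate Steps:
q(d, p) = p + p² + 471*d (q(d, p) = (471*d + p²) + p = (p² + 471*d) + p = p + p² + 471*d)
j(n) = 152/425 (j(n) = -152/(-425) = -152*(-1/425) = 152/425)
j(-269) - q(g, 464) = 152/425 - (464 + 464² + 471*161) = 152/425 - (464 + 215296 + 75831) = 152/425 - 1*291591 = 152/425 - 291591 = -123926023/425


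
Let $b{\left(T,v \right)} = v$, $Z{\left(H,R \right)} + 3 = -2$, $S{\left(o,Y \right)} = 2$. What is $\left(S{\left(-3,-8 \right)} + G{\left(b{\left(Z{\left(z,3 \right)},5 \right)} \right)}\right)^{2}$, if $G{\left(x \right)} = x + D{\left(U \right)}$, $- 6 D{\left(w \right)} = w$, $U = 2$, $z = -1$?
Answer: $\frac{400}{9} \approx 44.444$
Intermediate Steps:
$Z{\left(H,R \right)} = -5$ ($Z{\left(H,R \right)} = -3 - 2 = -5$)
$D{\left(w \right)} = - \frac{w}{6}$
$G{\left(x \right)} = - \frac{1}{3} + x$ ($G{\left(x \right)} = x - \frac{1}{3} = - \frac{1}{3} + x$)
$\left(S{\left(-3,-8 \right)} + G{\left(b{\left(Z{\left(z,3 \right)},5 \right)} \right)}\right)^{2} = \left(2 + \left(- \frac{1}{3} + 5\right)\right)^{2} = \left(2 + \frac{14}{3}\right)^{2} = \left(\frac{20}{3}\right)^{2} = \frac{400}{9}$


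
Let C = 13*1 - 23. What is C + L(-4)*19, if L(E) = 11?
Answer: 199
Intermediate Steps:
C = -10 (C = 13 - 23 = -10)
C + L(-4)*19 = -10 + 11*19 = -10 + 209 = 199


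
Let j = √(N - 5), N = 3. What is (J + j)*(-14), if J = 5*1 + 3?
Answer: -112 - 14*I*√2 ≈ -112.0 - 19.799*I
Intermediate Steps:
J = 8 (J = 5 + 3 = 8)
j = I*√2 (j = √(3 - 5) = √(-2) = I*√2 ≈ 1.4142*I)
(J + j)*(-14) = (8 + I*√2)*(-14) = -112 - 14*I*√2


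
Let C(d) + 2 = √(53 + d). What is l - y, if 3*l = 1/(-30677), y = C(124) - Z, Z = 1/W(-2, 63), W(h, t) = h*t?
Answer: 7699885/3865302 - √177 ≈ -11.312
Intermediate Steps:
C(d) = -2 + √(53 + d)
Z = -1/126 (Z = 1/(-2*63) = 1/(-126) = -1/126 ≈ -0.0079365)
y = -251/126 + √177 (y = (-2 + √(53 + 124)) - 1*(-1/126) = (-2 + √177) + 1/126 = -251/126 + √177 ≈ 11.312)
l = -1/92031 (l = (⅓)/(-30677) = (⅓)*(-1/30677) = -1/92031 ≈ -1.0866e-5)
l - y = -1/92031 - (-251/126 + √177) = -1/92031 + (251/126 - √177) = 7699885/3865302 - √177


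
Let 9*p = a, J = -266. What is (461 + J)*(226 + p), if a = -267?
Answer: 38285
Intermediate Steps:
p = -89/3 (p = (1/9)*(-267) = -89/3 ≈ -29.667)
(461 + J)*(226 + p) = (461 - 266)*(226 - 89/3) = 195*(589/3) = 38285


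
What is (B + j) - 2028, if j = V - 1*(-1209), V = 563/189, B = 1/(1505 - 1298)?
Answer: -3547223/4347 ≈ -816.02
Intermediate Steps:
B = 1/207 ≈ 0.0048309
V = 563/189 (V = 563*(1/189) = 563/189 ≈ 2.9788)
j = 229064/189 (j = 563/189 - 1*(-1209) = 563/189 + 1209 = 229064/189 ≈ 1212.0)
(B + j) - 2028 = (1/207 + 229064/189) - 2028 = 5268493/4347 - 2028 = -3547223/4347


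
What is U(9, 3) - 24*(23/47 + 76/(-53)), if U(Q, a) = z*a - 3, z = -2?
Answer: 34053/2491 ≈ 13.670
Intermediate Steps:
U(Q, a) = -3 - 2*a (U(Q, a) = -2*a - 3 = -3 - 2*a)
U(9, 3) - 24*(23/47 + 76/(-53)) = (-3 - 2*3) - 24*(23/47 + 76/(-53)) = (-3 - 6) - 24*(23*(1/47) + 76*(-1/53)) = -9 - 24*(23/47 - 76/53) = -9 - 24*(-2353/2491) = -9 + 56472/2491 = 34053/2491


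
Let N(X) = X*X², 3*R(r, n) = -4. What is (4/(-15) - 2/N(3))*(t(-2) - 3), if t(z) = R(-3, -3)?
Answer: 598/405 ≈ 1.4765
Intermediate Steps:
R(r, n) = -4/3 (R(r, n) = (⅓)*(-4) = -4/3)
t(z) = -4/3
N(X) = X³
(4/(-15) - 2/N(3))*(t(-2) - 3) = (4/(-15) - 2/(3³))*(-4/3 - 3) = (4*(-1/15) - 2/27)*(-13/3) = (-4/15 - 2*1/27)*(-13/3) = (-4/15 - 2/27)*(-13/3) = -46/135*(-13/3) = 598/405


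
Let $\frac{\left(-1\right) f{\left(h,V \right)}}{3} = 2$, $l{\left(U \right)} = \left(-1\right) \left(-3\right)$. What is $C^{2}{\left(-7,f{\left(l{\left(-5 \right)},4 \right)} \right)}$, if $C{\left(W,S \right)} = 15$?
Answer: $225$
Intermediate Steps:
$l{\left(U \right)} = 3$
$f{\left(h,V \right)} = -6$ ($f{\left(h,V \right)} = \left(-3\right) 2 = -6$)
$C^{2}{\left(-7,f{\left(l{\left(-5 \right)},4 \right)} \right)} = 15^{2} = 225$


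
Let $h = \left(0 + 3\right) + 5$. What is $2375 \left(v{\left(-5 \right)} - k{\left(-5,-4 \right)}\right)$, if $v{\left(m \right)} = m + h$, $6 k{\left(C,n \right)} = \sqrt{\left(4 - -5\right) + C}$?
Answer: $\frac{19000}{3} \approx 6333.3$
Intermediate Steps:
$h = 8$ ($h = 3 + 5 = 8$)
$k{\left(C,n \right)} = \frac{\sqrt{9 + C}}{6}$ ($k{\left(C,n \right)} = \frac{\sqrt{\left(4 - -5\right) + C}}{6} = \frac{\sqrt{\left(4 + 5\right) + C}}{6} = \frac{\sqrt{9 + C}}{6}$)
$v{\left(m \right)} = 8 + m$ ($v{\left(m \right)} = m + 8 = 8 + m$)
$2375 \left(v{\left(-5 \right)} - k{\left(-5,-4 \right)}\right) = 2375 \left(\left(8 - 5\right) - \frac{\sqrt{9 - 5}}{6}\right) = 2375 \left(3 - \frac{\sqrt{4}}{6}\right) = 2375 \left(3 - \frac{1}{6} \cdot 2\right) = 2375 \left(3 - \frac{1}{3}\right) = 2375 \cdot \frac{8}{3} = \frac{19000}{3}$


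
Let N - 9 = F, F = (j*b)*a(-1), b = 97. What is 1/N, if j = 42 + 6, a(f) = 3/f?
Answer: -1/13959 ≈ -7.1638e-5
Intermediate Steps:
j = 48
F = -13968 (F = (48*97)*(3/(-1)) = 4656*(3*(-1)) = 4656*(-3) = -13968)
N = -13959 (N = 9 - 13968 = -13959)
1/N = 1/(-13959) = -1/13959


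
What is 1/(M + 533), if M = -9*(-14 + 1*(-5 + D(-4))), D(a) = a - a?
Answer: 1/704 ≈ 0.0014205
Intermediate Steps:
D(a) = 0
M = 171 (M = -9*(-14 + 1*(-5 + 0)) = -9*(-14 + 1*(-5)) = -9*(-14 - 5) = -9*(-19) = 171)
1/(M + 533) = 1/(171 + 533) = 1/704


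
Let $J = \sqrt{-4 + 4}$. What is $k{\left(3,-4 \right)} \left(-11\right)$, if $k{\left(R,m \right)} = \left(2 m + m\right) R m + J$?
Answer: $-1584$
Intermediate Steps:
$J = 0$ ($J = \sqrt{0} = 0$)
$k{\left(R,m \right)} = 3 R m^{2}$ ($k{\left(R,m \right)} = \left(2 m + m\right) R m + 0 = 3 m R m + 0 = 3 R m m + 0 = 3 R m^{2} + 0 = 3 R m^{2}$)
$k{\left(3,-4 \right)} \left(-11\right) = 3 \cdot 3 \left(-4\right)^{2} \left(-11\right) = 3 \cdot 3 \cdot 16 \left(-11\right) = 144 \left(-11\right) = -1584$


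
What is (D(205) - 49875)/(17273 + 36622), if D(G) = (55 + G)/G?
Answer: -2044823/2209695 ≈ -0.92539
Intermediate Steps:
D(G) = (55 + G)/G
(D(205) - 49875)/(17273 + 36622) = ((55 + 205)/205 - 49875)/(17273 + 36622) = ((1/205)*260 - 49875)/53895 = (52/41 - 49875)*(1/53895) = -2044823/41*1/53895 = -2044823/2209695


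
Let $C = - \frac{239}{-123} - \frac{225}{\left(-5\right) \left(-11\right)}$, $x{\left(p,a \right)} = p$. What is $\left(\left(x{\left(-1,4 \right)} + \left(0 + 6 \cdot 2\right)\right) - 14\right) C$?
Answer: $\frac{2906}{451} \approx 6.4435$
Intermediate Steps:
$C = - \frac{2906}{1353}$ ($C = \left(-239\right) \left(- \frac{1}{123}\right) - \frac{225}{55} = \frac{239}{123} - \frac{45}{11} = - \frac{2906}{1353} \approx -2.1478$)
$\left(\left(x{\left(-1,4 \right)} + \left(0 + 6 \cdot 2\right)\right) - 14\right) C = \left(\left(-1 + \left(0 + 6 \cdot 2\right)\right) - 14\right) \left(- \frac{2906}{1353}\right) = \left(\left(-1 + \left(0 + 12\right)\right) - 14\right) \left(- \frac{2906}{1353}\right) = \left(\left(-1 + 12\right) - 14\right) \left(- \frac{2906}{1353}\right) = \left(11 - 14\right) \left(- \frac{2906}{1353}\right) = \left(-3\right) \left(- \frac{2906}{1353}\right) = \frac{2906}{451}$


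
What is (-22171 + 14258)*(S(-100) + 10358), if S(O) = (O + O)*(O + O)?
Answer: -398482854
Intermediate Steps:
S(O) = 4*O² (S(O) = (2*O)*(2*O) = 4*O²)
(-22171 + 14258)*(S(-100) + 10358) = (-22171 + 14258)*(4*(-100)² + 10358) = -7913*(4*10000 + 10358) = -7913*(40000 + 10358) = -7913*50358 = -398482854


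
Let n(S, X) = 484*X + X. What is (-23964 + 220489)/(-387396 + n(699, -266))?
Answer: -196525/516406 ≈ -0.38056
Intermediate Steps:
n(S, X) = 485*X
(-23964 + 220489)/(-387396 + n(699, -266)) = (-23964 + 220489)/(-387396 + 485*(-266)) = 196525/(-387396 - 129010) = 196525/(-516406) = 196525*(-1/516406) = -196525/516406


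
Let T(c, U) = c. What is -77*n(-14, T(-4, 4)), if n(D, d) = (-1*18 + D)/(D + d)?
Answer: -1232/9 ≈ -136.89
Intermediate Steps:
n(D, d) = (-18 + D)/(D + d)
-77*n(-14, T(-4, 4)) = -77*(-18 - 14)/(-14 - 4) = -77*(-32)/(-18) = -(-77)*(-32)/18 = -77*16/9 = -1232/9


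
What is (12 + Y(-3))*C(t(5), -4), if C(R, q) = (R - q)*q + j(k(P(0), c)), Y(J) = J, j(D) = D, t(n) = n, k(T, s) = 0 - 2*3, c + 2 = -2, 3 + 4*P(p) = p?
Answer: -378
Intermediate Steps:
P(p) = -3/4 + p/4
c = -4 (c = -2 - 2 = -4)
k(T, s) = -6 (k(T, s) = 0 - 6 = -6)
C(R, q) = -6 + q*(R - q) (C(R, q) = (R - q)*q - 6 = q*(R - q) - 6 = -6 + q*(R - q))
(12 + Y(-3))*C(t(5), -4) = (12 - 3)*(-6 - 1*(-4)**2 + 5*(-4)) = 9*(-6 - 1*16 - 20) = 9*(-6 - 16 - 20) = 9*(-42) = -378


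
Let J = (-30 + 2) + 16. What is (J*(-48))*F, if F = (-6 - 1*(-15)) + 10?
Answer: 10944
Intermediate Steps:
J = -12 (J = -28 + 16 = -12)
F = 19 (F = (-6 + 15) + 10 = 9 + 10 = 19)
(J*(-48))*F = -12*(-48)*19 = 576*19 = 10944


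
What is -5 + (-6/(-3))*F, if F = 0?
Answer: -5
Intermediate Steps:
-5 + (-6/(-3))*F = -5 - 6/(-3)*0 = -5 - 6*(-⅓)*0 = -5 + 2*0 = -5 + 0 = -5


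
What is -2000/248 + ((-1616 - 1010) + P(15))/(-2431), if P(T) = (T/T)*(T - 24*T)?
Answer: -515649/75361 ≈ -6.8424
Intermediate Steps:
P(T) = -23*T (P(T) = 1*(-23*T) = -23*T)
-2000/248 + ((-1616 - 1010) + P(15))/(-2431) = -2000/248 + ((-1616 - 1010) - 23*15)/(-2431) = -2000*1/248 + (-2626 - 345)*(-1/2431) = -250/31 - 2971*(-1/2431) = -250/31 + 2971/2431 = -515649/75361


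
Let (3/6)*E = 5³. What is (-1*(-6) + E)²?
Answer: 65536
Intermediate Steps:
E = 250 (E = 2*5³ = 2*125 = 250)
(-1*(-6) + E)² = (-1*(-6) + 250)² = (6 + 250)² = 256² = 65536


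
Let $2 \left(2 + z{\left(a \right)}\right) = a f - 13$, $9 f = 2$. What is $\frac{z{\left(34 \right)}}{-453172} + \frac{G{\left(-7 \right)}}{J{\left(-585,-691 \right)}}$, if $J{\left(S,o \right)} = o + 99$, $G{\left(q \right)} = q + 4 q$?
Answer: $\frac{35693585}{603625104} \approx 0.059132$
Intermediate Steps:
$G{\left(q \right)} = 5 q$
$f = \frac{2}{9}$ ($f = \frac{1}{9} \cdot 2 = \frac{2}{9} \approx 0.22222$)
$J{\left(S,o \right)} = 99 + o$
$z{\left(a \right)} = - \frac{17}{2} + \frac{a}{9}$ ($z{\left(a \right)} = -2 + \frac{a \frac{2}{9} - 13}{2} = -2 + \frac{\frac{2 a}{9} - 13}{2} = -2 + \frac{-13 + \frac{2 a}{9}}{2} = -2 + \left(- \frac{13}{2} + \frac{a}{9}\right) = - \frac{17}{2} + \frac{a}{9}$)
$\frac{z{\left(34 \right)}}{-453172} + \frac{G{\left(-7 \right)}}{J{\left(-585,-691 \right)}} = \frac{- \frac{17}{2} + \frac{1}{9} \cdot 34}{-453172} + \frac{5 \left(-7\right)}{99 - 691} = \left(- \frac{17}{2} + \frac{34}{9}\right) \left(- \frac{1}{453172}\right) - \frac{35}{-592} = \left(- \frac{85}{18}\right) \left(- \frac{1}{453172}\right) - - \frac{35}{592} = \frac{85}{8157096} + \frac{35}{592} = \frac{35693585}{603625104}$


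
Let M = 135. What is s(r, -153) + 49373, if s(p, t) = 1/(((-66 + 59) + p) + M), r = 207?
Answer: 16539956/335 ≈ 49373.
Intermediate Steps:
s(p, t) = 1/(128 + p) (s(p, t) = 1/(((-66 + 59) + p) + 135) = 1/((-7 + p) + 135) = 1/(128 + p))
s(r, -153) + 49373 = 1/(128 + 207) + 49373 = 1/335 + 49373 = 16539956/335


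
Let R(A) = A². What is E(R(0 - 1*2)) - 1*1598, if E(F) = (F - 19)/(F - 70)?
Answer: -35151/22 ≈ -1597.8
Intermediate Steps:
E(F) = (-19 + F)/(-70 + F)
E(R(0 - 1*2)) - 1*1598 = (-19 + (0 - 1*2)²)/(-70 + (0 - 1*2)²) - 1*1598 = (-19 + (0 - 2)²)/(-70 + (0 - 2)²) - 1598 = (-19 + (-2)²)/(-70 + (-2)²) - 1598 = (-19 + 4)/(-70 + 4) - 1598 = -15/(-66) - 1598 = -1/66*(-15) - 1598 = 5/22 - 1598 = -35151/22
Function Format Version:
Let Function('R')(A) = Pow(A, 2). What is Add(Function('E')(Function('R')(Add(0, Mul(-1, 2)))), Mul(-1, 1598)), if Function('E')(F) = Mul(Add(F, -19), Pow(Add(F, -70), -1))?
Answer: Rational(-35151, 22) ≈ -1597.8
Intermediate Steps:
Function('E')(F) = Mul(Pow(Add(-70, F), -1), Add(-19, F)) (Function('E')(F) = Mul(Add(-19, F), Pow(Add(-70, F), -1)) = Mul(Pow(Add(-70, F), -1), Add(-19, F)))
Add(Function('E')(Function('R')(Add(0, Mul(-1, 2)))), Mul(-1, 1598)) = Add(Mul(Pow(Add(-70, Pow(Add(0, Mul(-1, 2)), 2)), -1), Add(-19, Pow(Add(0, Mul(-1, 2)), 2))), Mul(-1, 1598)) = Add(Mul(Pow(Add(-70, Pow(Add(0, -2), 2)), -1), Add(-19, Pow(Add(0, -2), 2))), -1598) = Add(Mul(Pow(Add(-70, Pow(-2, 2)), -1), Add(-19, Pow(-2, 2))), -1598) = Add(Mul(Pow(Add(-70, 4), -1), Add(-19, 4)), -1598) = Add(Mul(Pow(-66, -1), -15), -1598) = Add(Mul(Rational(-1, 66), -15), -1598) = Add(Rational(5, 22), -1598) = Rational(-35151, 22)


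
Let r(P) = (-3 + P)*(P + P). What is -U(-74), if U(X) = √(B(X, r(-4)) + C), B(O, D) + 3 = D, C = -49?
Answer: -2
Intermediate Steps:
r(P) = 2*P*(-3 + P) (r(P) = (-3 + P)*(2*P) = 2*P*(-3 + P))
B(O, D) = -3 + D
U(X) = 2 (U(X) = √((-3 + 2*(-4)*(-3 - 4)) - 49) = √((-3 + 2*(-4)*(-7)) - 49) = √((-3 + 56) - 49) = √(53 - 49) = √4 = 2)
-U(-74) = -1*2 = -2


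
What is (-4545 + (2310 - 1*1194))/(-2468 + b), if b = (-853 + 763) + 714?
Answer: 3429/1844 ≈ 1.8595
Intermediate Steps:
b = 624 (b = -90 + 714 = 624)
(-4545 + (2310 - 1*1194))/(-2468 + b) = (-4545 + (2310 - 1*1194))/(-2468 + 624) = (-4545 + (2310 - 1194))/(-1844) = (-4545 + 1116)*(-1/1844) = -3429*(-1/1844) = 3429/1844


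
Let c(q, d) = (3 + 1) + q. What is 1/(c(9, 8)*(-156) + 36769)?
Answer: 1/34741 ≈ 2.8784e-5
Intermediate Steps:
c(q, d) = 4 + q
1/(c(9, 8)*(-156) + 36769) = 1/((4 + 9)*(-156) + 36769) = 1/(13*(-156) + 36769) = 1/(-2028 + 36769) = 1/34741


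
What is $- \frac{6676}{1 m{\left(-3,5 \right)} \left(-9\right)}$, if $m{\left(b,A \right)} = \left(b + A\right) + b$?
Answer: $- \frac{6676}{9} \approx -741.78$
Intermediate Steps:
$m{\left(b,A \right)} = A + 2 b$ ($m{\left(b,A \right)} = \left(A + b\right) + b = A + 2 b$)
$- \frac{6676}{1 m{\left(-3,5 \right)} \left(-9\right)} = - \frac{6676}{1 \left(5 + 2 \left(-3\right)\right) \left(-9\right)} = - \frac{6676}{1 \left(5 - 6\right) \left(-9\right)} = - \frac{6676}{1 \left(-1\right) \left(-9\right)} = - \frac{6676}{\left(-1\right) \left(-9\right)} = - \frac{6676}{9}$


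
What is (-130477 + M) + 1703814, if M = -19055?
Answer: 1554282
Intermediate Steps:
(-130477 + M) + 1703814 = (-130477 - 19055) + 1703814 = -149532 + 1703814 = 1554282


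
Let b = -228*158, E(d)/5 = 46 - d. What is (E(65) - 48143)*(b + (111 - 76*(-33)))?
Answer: 1611390390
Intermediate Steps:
E(d) = 230 - 5*d (E(d) = 5*(46 - d) = 230 - 5*d)
b = -36024
(E(65) - 48143)*(b + (111 - 76*(-33))) = ((230 - 5*65) - 48143)*(-36024 + (111 - 76*(-33))) = ((230 - 325) - 48143)*(-36024 + (111 + 2508)) = (-95 - 48143)*(-36024 + 2619) = -48238*(-33405) = 1611390390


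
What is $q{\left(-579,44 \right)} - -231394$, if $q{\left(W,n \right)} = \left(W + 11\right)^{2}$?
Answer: $554018$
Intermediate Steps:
$q{\left(W,n \right)} = \left(11 + W\right)^{2}$
$q{\left(-579,44 \right)} - -231394 = \left(11 - 579\right)^{2} - -231394 = \left(-568\right)^{2} + 231394 = 322624 + 231394 = 554018$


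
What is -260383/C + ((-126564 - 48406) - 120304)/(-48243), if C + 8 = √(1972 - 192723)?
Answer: 17426218318/1022832005 + 260383*I*√190751/190815 ≈ 17.037 + 595.98*I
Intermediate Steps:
C = -8 + I*√190751 (C = -8 + √(1972 - 192723) = -8 + √(-190751) = -8 + I*√190751 ≈ -8.0 + 436.75*I)
-260383/C + ((-126564 - 48406) - 120304)/(-48243) = -260383/(-8 + I*√190751) + ((-126564 - 48406) - 120304)/(-48243) = -260383/(-8 + I*√190751) + (-174970 - 120304)*(-1/48243) = -260383/(-8 + I*√190751) - 295274*(-1/48243) = -260383/(-8 + I*√190751) + 295274/48243 = 295274/48243 - 260383/(-8 + I*√190751)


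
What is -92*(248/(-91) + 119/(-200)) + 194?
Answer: 2272567/4550 ≈ 499.47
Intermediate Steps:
-92*(248/(-91) + 119/(-200)) + 194 = -92*(248*(-1/91) + 119*(-1/200)) + 194 = -92*(-248/91 - 119/200) + 194 = -92*(-60429/18200) + 194 = 1389867/4550 + 194 = 2272567/4550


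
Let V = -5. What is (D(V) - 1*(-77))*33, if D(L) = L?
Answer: 2376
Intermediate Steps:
(D(V) - 1*(-77))*33 = (-5 - 1*(-77))*33 = (-5 + 77)*33 = 72*33 = 2376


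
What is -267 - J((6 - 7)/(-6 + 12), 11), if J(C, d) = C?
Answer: -1601/6 ≈ -266.83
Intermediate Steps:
-267 - J((6 - 7)/(-6 + 12), 11) = -267 - (6 - 7)/(-6 + 12) = -267 - (-1)/6 = -267 - 1*(-⅙) = -267 + ⅙ = -1601/6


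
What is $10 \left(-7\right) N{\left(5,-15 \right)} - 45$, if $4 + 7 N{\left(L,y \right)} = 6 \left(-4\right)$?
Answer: $235$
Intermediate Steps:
$N{\left(L,y \right)} = -4$ ($N{\left(L,y \right)} = - \frac{4}{7} + \frac{6 \left(-4\right)}{7} = - \frac{4}{7} + \frac{1}{7} \left(-24\right) = - \frac{4}{7} - \frac{24}{7} = -4$)
$10 \left(-7\right) N{\left(5,-15 \right)} - 45 = 10 \left(-7\right) \left(-4\right) - 45 = \left(-70\right) \left(-4\right) - 45 = 280 - 45 = 235$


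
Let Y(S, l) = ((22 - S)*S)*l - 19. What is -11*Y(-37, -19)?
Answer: -456038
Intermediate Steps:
Y(S, l) = -19 + S*l*(22 - S) (Y(S, l) = (S*(22 - S))*l - 19 = S*l*(22 - S) - 19 = -19 + S*l*(22 - S))
-11*Y(-37, -19) = -11*(-19 - 1*(-19)*(-37)² + 22*(-37)*(-19)) = -11*(-19 - 1*(-19)*1369 + 15466) = -11*(-19 + 26011 + 15466) = -11*41458 = -456038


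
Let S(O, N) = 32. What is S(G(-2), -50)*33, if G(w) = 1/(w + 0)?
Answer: 1056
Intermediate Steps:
G(w) = 1/w
S(G(-2), -50)*33 = 32*33 = 1056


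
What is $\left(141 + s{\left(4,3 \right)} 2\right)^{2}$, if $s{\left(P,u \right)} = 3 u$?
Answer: $25281$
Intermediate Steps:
$\left(141 + s{\left(4,3 \right)} 2\right)^{2} = \left(141 + 3 \cdot 3 \cdot 2\right)^{2} = \left(141 + 9 \cdot 2\right)^{2} = \left(141 + 18\right)^{2} = 159^{2} = 25281$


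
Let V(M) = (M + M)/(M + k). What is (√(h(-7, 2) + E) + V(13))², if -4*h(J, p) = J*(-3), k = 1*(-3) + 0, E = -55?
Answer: -5349/100 + 13*I*√241/5 ≈ -53.49 + 40.363*I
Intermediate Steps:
k = -3 (k = -3 + 0 = -3)
V(M) = 2*M/(-3 + M) (V(M) = (M + M)/(M - 3) = (2*M)/(-3 + M) = 2*M/(-3 + M))
h(J, p) = 3*J/4 (h(J, p) = -J*(-3)/4 = -(-3)*J/4 = 3*J/4)
(√(h(-7, 2) + E) + V(13))² = (√((¾)*(-7) - 55) + 2*13/(-3 + 13))² = (√(-21/4 - 55) + 2*13/10)² = (√(-241/4) + 2*13*(⅒))² = (I*√241/2 + 13/5)² = (13/5 + I*√241/2)²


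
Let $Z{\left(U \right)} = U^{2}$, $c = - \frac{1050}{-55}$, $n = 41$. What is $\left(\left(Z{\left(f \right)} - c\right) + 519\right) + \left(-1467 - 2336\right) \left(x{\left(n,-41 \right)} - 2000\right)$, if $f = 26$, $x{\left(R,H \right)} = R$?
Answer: $\frac{81963782}{11} \approx 7.4513 \cdot 10^{6}$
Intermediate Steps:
$c = \frac{210}{11}$ ($c = \left(-1050\right) \left(- \frac{1}{55}\right) = \frac{210}{11} \approx 19.091$)
$\left(\left(Z{\left(f \right)} - c\right) + 519\right) + \left(-1467 - 2336\right) \left(x{\left(n,-41 \right)} - 2000\right) = \left(\left(26^{2} - \frac{210}{11}\right) + 519\right) + \left(-1467 - 2336\right) \left(41 - 2000\right) = \left(\left(676 - \frac{210}{11}\right) + 519\right) - -7450077 = \left(\frac{7226}{11} + 519\right) + 7450077 = \frac{12935}{11} + 7450077 = \frac{81963782}{11}$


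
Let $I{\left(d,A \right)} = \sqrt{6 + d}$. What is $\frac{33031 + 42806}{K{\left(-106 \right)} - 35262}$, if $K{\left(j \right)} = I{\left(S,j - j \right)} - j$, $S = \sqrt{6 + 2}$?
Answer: $- \frac{75837}{35156 - \sqrt{6 + 2 \sqrt{2}}} \approx -2.1573$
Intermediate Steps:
$S = 2 \sqrt{2}$ ($S = \sqrt{8} = 2 \sqrt{2} \approx 2.8284$)
$K{\left(j \right)} = \sqrt{6 + 2 \sqrt{2}} - j$
$\frac{33031 + 42806}{K{\left(-106 \right)} - 35262} = \frac{33031 + 42806}{\left(\sqrt{6 + 2 \sqrt{2}} - -106\right) - 35262} = \frac{75837}{\left(\sqrt{6 + 2 \sqrt{2}} + 106\right) - 35262} = \frac{75837}{\left(106 + \sqrt{6 + 2 \sqrt{2}}\right) - 35262} = \frac{75837}{-35156 + \sqrt{6 + 2 \sqrt{2}}}$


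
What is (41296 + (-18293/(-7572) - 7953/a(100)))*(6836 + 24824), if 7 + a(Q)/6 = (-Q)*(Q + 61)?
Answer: 13288904706467405/10163517 ≈ 1.3075e+9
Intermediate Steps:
a(Q) = -42 - 6*Q*(61 + Q) (a(Q) = -42 + 6*((-Q)*(Q + 61)) = -42 + 6*((-Q)*(61 + Q)) = -42 + 6*(-Q*(61 + Q)) = -42 - 6*Q*(61 + Q))
(41296 + (-18293/(-7572) - 7953/a(100)))*(6836 + 24824) = (41296 + (-18293/(-7572) - 7953/(-42 - 366*100 - 6*100**2)))*(6836 + 24824) = (41296 + (-18293*(-1/7572) - 7953/(-42 - 36600 - 6*10000)))*31660 = (41296 + (18293/7572 - 7953/(-42 - 36600 - 60000)))*31660 = (41296 + (18293/7572 - 7953/(-96642)))*31660 = (41296 + (18293/7572 - 7953*(-1/96642)))*31660 = (41296 + (18293/7572 + 2651/32214))*31660 = (41296 + 101560679/40654068)*31660 = (1678951952807/40654068)*31660 = 13288904706467405/10163517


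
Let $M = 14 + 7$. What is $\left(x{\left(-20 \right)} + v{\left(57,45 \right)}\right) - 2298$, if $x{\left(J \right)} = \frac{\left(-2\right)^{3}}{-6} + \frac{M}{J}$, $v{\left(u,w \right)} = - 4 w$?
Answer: $- \frac{148663}{60} \approx -2477.7$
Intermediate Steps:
$M = 21$
$x{\left(J \right)} = \frac{4}{3} + \frac{21}{J}$ ($x{\left(J \right)} = \frac{\left(-2\right)^{3}}{-6} + \frac{21}{J} = \left(-8\right) \left(- \frac{1}{6}\right) + \frac{21}{J} = \frac{4}{3} + \frac{21}{J}$)
$\left(x{\left(-20 \right)} + v{\left(57,45 \right)}\right) - 2298 = \left(\left(\frac{4}{3} + \frac{21}{-20}\right) - 180\right) - 2298 = \left(\left(\frac{4}{3} + 21 \left(- \frac{1}{20}\right)\right) - 180\right) - 2298 = \left(\left(\frac{4}{3} - \frac{21}{20}\right) - 180\right) - 2298 = \left(\frac{17}{60} - 180\right) - 2298 = - \frac{10783}{60} - 2298 = - \frac{148663}{60}$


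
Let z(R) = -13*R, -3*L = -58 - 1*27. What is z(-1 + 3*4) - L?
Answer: -514/3 ≈ -171.33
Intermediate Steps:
L = 85/3 (L = -(-58 - 1*27)/3 = -(-58 - 27)/3 = -1/3*(-85) = 85/3 ≈ 28.333)
z(-1 + 3*4) - L = -13*(-1 + 3*4) - 1*85/3 = -13*(-1 + 12) - 85/3 = -13*11 - 85/3 = -143 - 85/3 = -514/3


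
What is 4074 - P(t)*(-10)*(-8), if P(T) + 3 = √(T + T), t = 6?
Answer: 4314 - 160*√3 ≈ 4036.9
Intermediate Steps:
P(T) = -3 + √2*√T (P(T) = -3 + √(T + T) = -3 + √(2*T) = -3 + √2*√T)
4074 - P(t)*(-10)*(-8) = 4074 - (-3 + √2*√6)*(-10)*(-8) = 4074 - (-3 + 2*√3)*(-10)*(-8) = 4074 - (30 - 20*√3)*(-8) = 4074 - (-240 + 160*√3) = 4074 + (240 - 160*√3) = 4314 - 160*√3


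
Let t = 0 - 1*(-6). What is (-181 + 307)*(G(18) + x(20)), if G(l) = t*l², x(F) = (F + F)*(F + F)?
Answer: 446544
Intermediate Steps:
t = 6 (t = 0 + 6 = 6)
x(F) = 4*F² (x(F) = (2*F)*(2*F) = 4*F²)
G(l) = 6*l²
(-181 + 307)*(G(18) + x(20)) = (-181 + 307)*(6*18² + 4*20²) = 126*(6*324 + 4*400) = 126*(1944 + 1600) = 126*3544 = 446544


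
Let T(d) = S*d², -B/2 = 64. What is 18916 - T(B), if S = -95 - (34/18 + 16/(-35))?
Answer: 503638924/315 ≈ 1.5989e+6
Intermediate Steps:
S = -30376/315 (S = -95 - (34*(1/18) + 16*(-1/35)) = -95 - (17/9 - 16/35) = -95 - 1*451/315 = -95 - 451/315 = -30376/315 ≈ -96.432)
B = -128 (B = -2*64 = -128)
T(d) = -30376*d²/315
18916 - T(B) = 18916 - (-30376)*(-128)²/315 = 18916 - (-30376)*16384/315 = 18916 - 1*(-497680384/315) = 18916 + 497680384/315 = 503638924/315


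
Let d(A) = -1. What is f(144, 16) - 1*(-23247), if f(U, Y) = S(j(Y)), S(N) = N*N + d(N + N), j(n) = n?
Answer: 23502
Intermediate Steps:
S(N) = -1 + N**2 (S(N) = N*N - 1 = N**2 - 1 = -1 + N**2)
f(U, Y) = -1 + Y**2
f(144, 16) - 1*(-23247) = (-1 + 16**2) - 1*(-23247) = (-1 + 256) + 23247 = 255 + 23247 = 23502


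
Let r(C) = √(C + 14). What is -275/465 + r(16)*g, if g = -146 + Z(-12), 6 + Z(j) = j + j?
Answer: -55/93 - 176*√30 ≈ -964.58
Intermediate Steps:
Z(j) = -6 + 2*j (Z(j) = -6 + (j + j) = -6 + 2*j)
g = -176 (g = -146 + (-6 + 2*(-12)) = -146 + (-6 - 24) = -146 - 30 = -176)
r(C) = √(14 + C)
-275/465 + r(16)*g = -275/465 + √(14 + 16)*(-176) = -275*1/465 + √30*(-176) = -55/93 - 176*√30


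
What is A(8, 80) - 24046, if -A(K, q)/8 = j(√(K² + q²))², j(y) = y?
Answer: -75758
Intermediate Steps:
A(K, q) = -8*K² - 8*q² (A(K, q) = -(8*K² + 8*q²) = -8*(K² + q²) = -8*K² - 8*q²)
A(8, 80) - 24046 = (-8*8² - 8*80²) - 24046 = (-8*64 - 8*6400) - 24046 = (-512 - 51200) - 24046 = -51712 - 24046 = -75758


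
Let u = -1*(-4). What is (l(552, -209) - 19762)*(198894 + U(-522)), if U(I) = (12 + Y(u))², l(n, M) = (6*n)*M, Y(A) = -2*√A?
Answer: -141652127260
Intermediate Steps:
u = 4
l(n, M) = 6*M*n
U(I) = 64 (U(I) = (12 - 2*√4)² = (12 - 2*2)² = (12 - 4)² = 8² = 64)
(l(552, -209) - 19762)*(198894 + U(-522)) = (6*(-209)*552 - 19762)*(198894 + 64) = (-692208 - 19762)*198958 = -711970*198958 = -141652127260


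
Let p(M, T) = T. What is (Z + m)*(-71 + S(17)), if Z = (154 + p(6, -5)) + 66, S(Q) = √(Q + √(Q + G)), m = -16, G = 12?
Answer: -14129 + 199*√(17 + √29) ≈ -13187.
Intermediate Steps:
S(Q) = √(Q + √(12 + Q)) (S(Q) = √(Q + √(Q + 12)) = √(Q + √(12 + Q)))
Z = 215 (Z = (154 - 5) + 66 = 149 + 66 = 215)
(Z + m)*(-71 + S(17)) = (215 - 16)*(-71 + √(17 + √(12 + 17))) = 199*(-71 + √(17 + √29)) = -14129 + 199*√(17 + √29)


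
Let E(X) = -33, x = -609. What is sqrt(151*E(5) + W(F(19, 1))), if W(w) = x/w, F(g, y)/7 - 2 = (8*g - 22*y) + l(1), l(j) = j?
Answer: I*sqrt(88155858)/133 ≈ 70.595*I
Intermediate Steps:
F(g, y) = 21 - 154*y + 56*g (F(g, y) = 14 + 7*((8*g - 22*y) + 1) = 14 + 7*((-22*y + 8*g) + 1) = 14 + 7*(1 - 22*y + 8*g) = 14 + (7 - 154*y + 56*g) = 21 - 154*y + 56*g)
W(w) = -609/w
sqrt(151*E(5) + W(F(19, 1))) = sqrt(151*(-33) - 609/(21 - 154*1 + 56*19)) = sqrt(-4983 - 609/(21 - 154 + 1064)) = sqrt(-4983 - 609/931) = sqrt(-4983 - 609*1/931) = sqrt(-4983 - 87/133) = sqrt(-662826/133) = I*sqrt(88155858)/133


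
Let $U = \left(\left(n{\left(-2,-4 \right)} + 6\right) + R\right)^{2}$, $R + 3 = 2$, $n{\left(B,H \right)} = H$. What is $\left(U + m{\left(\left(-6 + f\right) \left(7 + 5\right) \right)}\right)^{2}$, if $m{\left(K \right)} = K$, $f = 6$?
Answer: $1$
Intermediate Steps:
$R = -1$ ($R = -3 + 2 = -1$)
$U = 1$ ($U = \left(\left(-4 + 6\right) - 1\right)^{2} = \left(2 - 1\right)^{2} = 1^{2} = 1$)
$\left(U + m{\left(\left(-6 + f\right) \left(7 + 5\right) \right)}\right)^{2} = \left(1 + \left(-6 + 6\right) \left(7 + 5\right)\right)^{2} = \left(1 + 0 \cdot 12\right)^{2} = \left(1 + 0\right)^{2} = 1^{2} = 1$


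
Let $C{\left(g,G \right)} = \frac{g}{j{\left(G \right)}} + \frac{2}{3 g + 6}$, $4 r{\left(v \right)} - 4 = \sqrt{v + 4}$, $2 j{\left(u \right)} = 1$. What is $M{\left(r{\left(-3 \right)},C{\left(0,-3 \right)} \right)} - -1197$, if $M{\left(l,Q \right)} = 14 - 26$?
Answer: $1185$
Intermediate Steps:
$j{\left(u \right)} = \frac{1}{2}$ ($j{\left(u \right)} = \frac{1}{2} \cdot 1 = \frac{1}{2}$)
$r{\left(v \right)} = 1 + \frac{\sqrt{4 + v}}{4}$ ($r{\left(v \right)} = 1 + \frac{\sqrt{v + 4}}{4} = 1 + \frac{\sqrt{4 + v}}{4}$)
$C{\left(g,G \right)} = 2 g + \frac{2}{6 + 3 g}$ ($C{\left(g,G \right)} = g \frac{1}{\frac{1}{2}} + \frac{2}{3 g + 6} = g 2 + \frac{2}{6 + 3 g} = 2 g + \frac{2}{6 + 3 g}$)
$M{\left(l,Q \right)} = -12$
$M{\left(r{\left(-3 \right)},C{\left(0,-3 \right)} \right)} - -1197 = -12 - -1197 = -12 + 1197 = 1185$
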